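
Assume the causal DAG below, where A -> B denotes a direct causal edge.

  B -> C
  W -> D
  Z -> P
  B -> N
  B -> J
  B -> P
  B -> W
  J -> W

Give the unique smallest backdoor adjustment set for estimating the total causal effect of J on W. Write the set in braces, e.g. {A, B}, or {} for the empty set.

Variables eligible for adjustment (non-descendants of J, excluding J and W): {B, C, N, P, Z}.
Backdoor paths from J to W:
  P1: J <- B -> W
The empty set is not sufficient: P1 (J <- B -> W) has no collider blocking it and no conditioned non-collider, so it is open.
Try {B}:
  P1: blocked at fork node B ∈ conditioning set.
{B} contains no descendant of J and blocks every backdoor path.
No other singleton works — e.g. {Z} leaves P1 open — so {B} is the unique smallest valid adjustment set.

{B}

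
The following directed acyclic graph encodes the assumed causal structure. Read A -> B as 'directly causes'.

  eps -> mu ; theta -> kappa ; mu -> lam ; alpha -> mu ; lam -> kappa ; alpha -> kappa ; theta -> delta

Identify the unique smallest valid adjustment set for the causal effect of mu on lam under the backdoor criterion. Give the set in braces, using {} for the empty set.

{}

Variables eligible for adjustment (non-descendants of mu, excluding mu and lam): {alpha, delta, eps, theta}.
Backdoor paths from mu to lam:
  P1: mu <- alpha -> kappa <- lam
Each backdoor path contains an unconditioned collider, so every path is already blocked with the empty conditioning set:
  P1: blocked at collider kappa (neither it nor any descendant is in the conditioning set).
The empty set is therefore the unique smallest valid set.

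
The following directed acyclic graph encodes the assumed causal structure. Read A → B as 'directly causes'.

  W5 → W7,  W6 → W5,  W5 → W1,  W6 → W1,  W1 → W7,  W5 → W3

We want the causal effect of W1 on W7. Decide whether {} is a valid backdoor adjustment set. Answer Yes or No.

No

Backdoor paths from W1 to W7 (paths whose first edge points into W1):
  P1: W1 <- W6 -> W5 -> W7
  P2: W1 <- W5 -> W7
Condition 1 (no descendant of W1 in the set): holds — descendants of W1 are {W7}; none are in {}.
Condition 2 (every backdoor path blocked by {}):
  P1: open — no interior node is in the conditioning set.
  P2: open — no interior node is in the conditioning set.
{} does not satisfy the backdoor criterion.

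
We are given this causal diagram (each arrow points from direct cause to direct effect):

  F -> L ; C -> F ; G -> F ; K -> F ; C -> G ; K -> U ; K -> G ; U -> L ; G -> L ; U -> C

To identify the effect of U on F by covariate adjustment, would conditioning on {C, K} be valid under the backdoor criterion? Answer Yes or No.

No

Backdoor paths from U to F (paths whose first edge points into U):
  P1: U <- K -> G <- C -> F
  P2: U <- K -> G -> F
  P3: U <- K -> G -> L <- F
  P4: U <- K -> F
Condition 1 (no descendant of U in the set): FAILS — C is a descendant of U.
Condition 2 (every backdoor path blocked by {C, K}):
  P1: blocked at fork node K ∈ conditioning set.
  P2: blocked at fork node K ∈ conditioning set.
  P3: blocked at fork node K ∈ conditioning set.
  P4: blocked at fork node K ∈ conditioning set.
{C, K} does not satisfy the backdoor criterion.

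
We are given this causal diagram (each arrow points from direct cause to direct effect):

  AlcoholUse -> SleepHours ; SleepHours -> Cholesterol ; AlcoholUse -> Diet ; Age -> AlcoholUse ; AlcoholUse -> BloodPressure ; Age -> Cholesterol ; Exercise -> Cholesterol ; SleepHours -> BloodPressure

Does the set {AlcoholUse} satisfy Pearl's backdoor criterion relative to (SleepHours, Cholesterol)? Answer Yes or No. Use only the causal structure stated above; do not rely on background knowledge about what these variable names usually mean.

Yes

Backdoor paths from SleepHours to Cholesterol (paths whose first edge points into SleepHours):
  P1: SleepHours <- AlcoholUse <- Age -> Cholesterol
Condition 1 (no descendant of SleepHours in the set): holds — descendants of SleepHours are {BloodPressure, Cholesterol}; none are in {AlcoholUse}.
Condition 2 (every backdoor path blocked by {AlcoholUse}):
  P1: blocked at chain node AlcoholUse ∈ conditioning set.
{AlcoholUse} satisfies the backdoor criterion.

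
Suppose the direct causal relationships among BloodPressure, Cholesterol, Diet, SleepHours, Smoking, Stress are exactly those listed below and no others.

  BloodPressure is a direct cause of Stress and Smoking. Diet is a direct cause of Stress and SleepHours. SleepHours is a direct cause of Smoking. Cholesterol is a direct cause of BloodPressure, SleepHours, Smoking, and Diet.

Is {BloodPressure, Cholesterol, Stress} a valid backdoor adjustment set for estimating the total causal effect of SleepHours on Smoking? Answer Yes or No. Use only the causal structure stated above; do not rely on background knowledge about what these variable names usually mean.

Yes

Backdoor paths from SleepHours to Smoking (paths whose first edge points into SleepHours):
  P1: SleepHours <- Cholesterol -> BloodPressure -> Smoking
  P2: SleepHours <- Cholesterol -> Diet -> Stress <- BloodPressure -> Smoking
  P3: SleepHours <- Cholesterol -> Smoking
  P4: SleepHours <- Diet <- Cholesterol -> BloodPressure -> Smoking
  P5: SleepHours <- Diet <- Cholesterol -> Smoking
  P6: SleepHours <- Diet -> Stress <- BloodPressure <- Cholesterol -> Smoking
  P7: SleepHours <- Diet -> Stress <- BloodPressure -> Smoking
Condition 1 (no descendant of SleepHours in the set): holds — descendants of SleepHours are {Smoking}; none are in {BloodPressure, Cholesterol, Stress}.
Condition 2 (every backdoor path blocked by {BloodPressure, Cholesterol, Stress}):
  P1: blocked at fork node Cholesterol ∈ conditioning set.
  P2: blocked at fork node Cholesterol ∈ conditioning set.
  P3: blocked at fork node Cholesterol ∈ conditioning set.
  P4: blocked at fork node Cholesterol ∈ conditioning set.
  P5: blocked at fork node Cholesterol ∈ conditioning set.
  P6: blocked at chain node BloodPressure ∈ conditioning set.
  P7: blocked at fork node BloodPressure ∈ conditioning set.
{BloodPressure, Cholesterol, Stress} satisfies the backdoor criterion.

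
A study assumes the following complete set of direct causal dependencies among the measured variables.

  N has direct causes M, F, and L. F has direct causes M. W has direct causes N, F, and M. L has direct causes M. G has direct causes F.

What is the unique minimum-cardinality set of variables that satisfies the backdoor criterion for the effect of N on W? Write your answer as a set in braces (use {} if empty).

Variables eligible for adjustment (non-descendants of N, excluding N and W): {F, G, L, M}.
Backdoor paths from N to W:
  P1: N <- M -> F -> W
  P2: N <- M -> W
  P3: N <- F <- M -> W
  P4: N <- F -> W
  P5: N <- L <- M -> F -> W
  P6: N <- L <- M -> W
The empty set is not sufficient: P1 (N <- M -> F -> W) has no collider blocking it and no conditioned non-collider, so it is open.
Try {F, M}:
  P1: blocked at fork node M ∈ conditioning set.
  P2: blocked at fork node M ∈ conditioning set.
  P3: blocked at chain node F ∈ conditioning set.
  P4: blocked at fork node F ∈ conditioning set.
  P5: blocked at fork node M ∈ conditioning set.
  P6: blocked at fork node M ∈ conditioning set.
{F, M} contains no descendant of N and blocks every backdoor path.
Every element of {F, M} is needed (dropping F leaves P4 open; dropping M leaves P2 open), so no proper subset is valid.
Among all size-2 subsets of the eligible variables, only {F, M} blocks every backdoor path, so it is the unique smallest valid adjustment set.

{F, M}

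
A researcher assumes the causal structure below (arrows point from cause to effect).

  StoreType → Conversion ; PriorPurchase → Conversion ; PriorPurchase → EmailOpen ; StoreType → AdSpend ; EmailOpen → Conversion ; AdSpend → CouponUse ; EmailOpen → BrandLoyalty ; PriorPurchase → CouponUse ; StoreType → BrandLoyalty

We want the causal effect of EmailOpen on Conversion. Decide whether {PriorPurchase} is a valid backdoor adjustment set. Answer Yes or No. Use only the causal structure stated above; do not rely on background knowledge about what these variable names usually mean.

Backdoor paths from EmailOpen to Conversion (paths whose first edge points into EmailOpen):
  P1: EmailOpen <- PriorPurchase -> Conversion
  P2: EmailOpen <- PriorPurchase -> CouponUse <- AdSpend <- StoreType -> Conversion
Condition 1 (no descendant of EmailOpen in the set): holds — descendants of EmailOpen are {BrandLoyalty, Conversion}; none are in {PriorPurchase}.
Condition 2 (every backdoor path blocked by {PriorPurchase}):
  P1: blocked at fork node PriorPurchase ∈ conditioning set.
  P2: blocked at fork node PriorPurchase ∈ conditioning set.
{PriorPurchase} satisfies the backdoor criterion.

Yes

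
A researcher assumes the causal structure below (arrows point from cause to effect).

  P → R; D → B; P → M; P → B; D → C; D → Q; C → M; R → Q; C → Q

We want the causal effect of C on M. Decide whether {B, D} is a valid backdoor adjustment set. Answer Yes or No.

Backdoor paths from C to M (paths whose first edge points into C):
  P1: C <- D -> B <- P -> M
  P2: C <- D -> Q <- R <- P -> M
Condition 1 (no descendant of C in the set): holds — descendants of C are {M, Q}; none are in {B, D}.
Condition 2 (every backdoor path blocked by {B, D}):
  P1: blocked at fork node D ∈ conditioning set.
  P2: blocked at fork node D ∈ conditioning set.
{B, D} satisfies the backdoor criterion.

Yes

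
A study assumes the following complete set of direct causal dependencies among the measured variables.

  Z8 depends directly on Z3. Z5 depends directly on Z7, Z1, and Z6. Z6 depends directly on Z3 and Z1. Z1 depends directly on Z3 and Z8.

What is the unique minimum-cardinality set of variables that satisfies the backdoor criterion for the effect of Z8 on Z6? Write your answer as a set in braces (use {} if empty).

Variables eligible for adjustment (non-descendants of Z8, excluding Z8 and Z6): {Z3, Z7}.
Backdoor paths from Z8 to Z6:
  P1: Z8 <- Z3 -> Z1 -> Z6
  P2: Z8 <- Z3 -> Z1 -> Z5 <- Z6
  P3: Z8 <- Z3 -> Z6
The empty set is not sufficient: P1 (Z8 <- Z3 -> Z1 -> Z6) has no collider blocking it and no conditioned non-collider, so it is open.
Try {Z3}:
  P1: blocked at fork node Z3 ∈ conditioning set.
  P2: blocked at fork node Z3 ∈ conditioning set.
  P3: blocked at fork node Z3 ∈ conditioning set.
{Z3} contains no descendant of Z8 and blocks every backdoor path.
No other singleton works — e.g. {Z7} leaves P1 open — so {Z3} is the unique smallest valid adjustment set.

{Z3}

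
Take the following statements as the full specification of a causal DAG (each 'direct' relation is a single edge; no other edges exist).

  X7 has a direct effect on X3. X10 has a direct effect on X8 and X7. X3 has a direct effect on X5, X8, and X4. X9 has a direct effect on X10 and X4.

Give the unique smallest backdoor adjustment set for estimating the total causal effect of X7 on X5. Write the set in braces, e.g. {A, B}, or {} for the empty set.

{}

Variables eligible for adjustment (non-descendants of X7, excluding X7 and X5): {X10, X9}.
Backdoor paths from X7 to X5:
  P1: X7 <- X10 <- X9 -> X4 <- X3 -> X5
  P2: X7 <- X10 -> X8 <- X3 -> X5
Each backdoor path contains an unconditioned collider, so every path is already blocked with the empty conditioning set:
  P1: blocked at collider X4 (neither it nor any descendant is in the conditioning set).
  P2: blocked at collider X8 (neither it nor any descendant is in the conditioning set).
The empty set is therefore the unique smallest valid set.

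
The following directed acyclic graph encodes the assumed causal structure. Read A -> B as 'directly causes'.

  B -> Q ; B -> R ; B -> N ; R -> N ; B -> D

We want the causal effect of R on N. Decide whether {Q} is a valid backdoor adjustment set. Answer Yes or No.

No

Backdoor paths from R to N (paths whose first edge points into R):
  P1: R <- B -> N
Condition 1 (no descendant of R in the set): holds — descendants of R are {N}; none are in {Q}.
Condition 2 (every backdoor path blocked by {Q}):
  P1: open — no interior node is in the conditioning set.
{Q} does not satisfy the backdoor criterion.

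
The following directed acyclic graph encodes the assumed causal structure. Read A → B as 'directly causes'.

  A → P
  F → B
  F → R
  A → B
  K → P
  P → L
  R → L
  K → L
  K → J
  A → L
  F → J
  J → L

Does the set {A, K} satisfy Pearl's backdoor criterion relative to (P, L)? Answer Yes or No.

Backdoor paths from P to L (paths whose first edge points into P):
  P1: P <- K -> J <- F -> R -> L
  P2: P <- K -> J <- F -> B <- A -> L
  P3: P <- K -> J -> L
  P4: P <- K -> L
  P5: P <- A -> B <- F -> R -> L
  P6: P <- A -> B <- F -> J <- K -> L
  P7: P <- A -> B <- F -> J -> L
  P8: P <- A -> L
Condition 1 (no descendant of P in the set): holds — descendants of P are {L}; none are in {A, K}.
Condition 2 (every backdoor path blocked by {A, K}):
  P1: blocked at fork node K ∈ conditioning set.
  P2: blocked at fork node K ∈ conditioning set.
  P3: blocked at fork node K ∈ conditioning set.
  P4: blocked at fork node K ∈ conditioning set.
  P5: blocked at fork node A ∈ conditioning set.
  P6: blocked at fork node A ∈ conditioning set.
  P7: blocked at fork node A ∈ conditioning set.
  P8: blocked at fork node A ∈ conditioning set.
{A, K} satisfies the backdoor criterion.

Yes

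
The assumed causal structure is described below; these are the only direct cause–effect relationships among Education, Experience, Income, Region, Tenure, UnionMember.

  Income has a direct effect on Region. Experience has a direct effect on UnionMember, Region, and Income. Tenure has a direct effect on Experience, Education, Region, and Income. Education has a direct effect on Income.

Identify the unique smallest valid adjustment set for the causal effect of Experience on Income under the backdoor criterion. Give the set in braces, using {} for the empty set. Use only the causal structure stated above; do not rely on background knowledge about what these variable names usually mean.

{Tenure}

Variables eligible for adjustment (non-descendants of Experience, excluding Experience and Income): {Education, Tenure}.
Backdoor paths from Experience to Income:
  P1: Experience <- Tenure -> Education -> Income
  P2: Experience <- Tenure -> Income
  P3: Experience <- Tenure -> Region <- Income
The empty set is not sufficient: P1 (Experience <- Tenure -> Education -> Income) has no collider blocking it and no conditioned non-collider, so it is open.
Try {Tenure}:
  P1: blocked at fork node Tenure ∈ conditioning set.
  P2: blocked at fork node Tenure ∈ conditioning set.
  P3: blocked at fork node Tenure ∈ conditioning set.
{Tenure} contains no descendant of Experience and blocks every backdoor path.
No other singleton works — e.g. {Education} leaves P2 open — so {Tenure} is the unique smallest valid adjustment set.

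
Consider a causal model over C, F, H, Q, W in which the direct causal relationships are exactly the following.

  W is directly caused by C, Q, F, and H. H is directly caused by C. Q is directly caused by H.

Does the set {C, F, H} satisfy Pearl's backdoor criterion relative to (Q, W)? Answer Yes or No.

Backdoor paths from Q to W (paths whose first edge points into Q):
  P1: Q <- H <- C -> W
  P2: Q <- H -> W
Condition 1 (no descendant of Q in the set): holds — descendants of Q are {W}; none are in {C, F, H}.
Condition 2 (every backdoor path blocked by {C, F, H}):
  P1: blocked at chain node H ∈ conditioning set.
  P2: blocked at fork node H ∈ conditioning set.
{C, F, H} satisfies the backdoor criterion.

Yes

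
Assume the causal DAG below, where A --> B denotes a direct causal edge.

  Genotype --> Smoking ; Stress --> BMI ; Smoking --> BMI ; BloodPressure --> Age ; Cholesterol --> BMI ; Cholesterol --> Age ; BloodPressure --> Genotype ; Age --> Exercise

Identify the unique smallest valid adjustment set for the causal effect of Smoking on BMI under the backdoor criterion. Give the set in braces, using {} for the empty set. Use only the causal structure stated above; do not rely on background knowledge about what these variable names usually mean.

{}

Variables eligible for adjustment (non-descendants of Smoking, excluding Smoking and BMI): {Age, BloodPressure, Cholesterol, Exercise, Genotype, Stress}.
Backdoor paths from Smoking to BMI:
  P1: Smoking <- Genotype <- BloodPressure -> Age <- Cholesterol -> BMI
Each backdoor path contains an unconditioned collider, so every path is already blocked with the empty conditioning set:
  P1: blocked at collider Age (neither it nor any descendant is in the conditioning set).
The empty set is therefore the unique smallest valid set.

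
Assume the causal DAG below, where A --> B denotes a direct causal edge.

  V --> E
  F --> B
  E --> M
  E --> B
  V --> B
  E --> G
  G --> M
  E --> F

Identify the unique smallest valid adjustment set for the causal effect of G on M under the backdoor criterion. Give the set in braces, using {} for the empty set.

{E}

Variables eligible for adjustment (non-descendants of G, excluding G and M): {B, E, F, V}.
Backdoor paths from G to M:
  P1: G <- E -> M
The empty set is not sufficient: P1 (G <- E -> M) has no collider blocking it and no conditioned non-collider, so it is open.
Try {E}:
  P1: blocked at fork node E ∈ conditioning set.
{E} contains no descendant of G and blocks every backdoor path.
No other singleton works — e.g. {V} leaves P1 open — so {E} is the unique smallest valid adjustment set.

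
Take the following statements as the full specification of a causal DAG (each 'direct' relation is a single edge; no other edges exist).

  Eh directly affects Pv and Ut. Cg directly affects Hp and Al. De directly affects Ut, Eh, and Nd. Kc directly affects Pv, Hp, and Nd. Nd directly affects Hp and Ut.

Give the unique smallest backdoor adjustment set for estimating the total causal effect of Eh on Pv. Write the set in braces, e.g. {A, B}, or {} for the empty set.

{}

Variables eligible for adjustment (non-descendants of Eh, excluding Eh and Pv): {Al, Cg, De, Hp, Kc, Nd}.
Backdoor paths from Eh to Pv:
  P1: Eh <- De -> Nd <- Kc -> Pv
  P2: Eh <- De -> Nd -> Hp <- Kc -> Pv
  P3: Eh <- De -> Ut <- Nd <- Kc -> Pv
  P4: Eh <- De -> Ut <- Nd -> Hp <- Kc -> Pv
Each backdoor path contains an unconditioned collider, so every path is already blocked with the empty conditioning set:
  P1: blocked at collider Nd (neither it nor any descendant is in the conditioning set).
  P2: blocked at collider Hp (neither it nor any descendant is in the conditioning set).
  P3: blocked at collider Ut (neither it nor any descendant is in the conditioning set).
  P4: blocked at collider Ut (neither it nor any descendant is in the conditioning set).
The empty set is therefore the unique smallest valid set.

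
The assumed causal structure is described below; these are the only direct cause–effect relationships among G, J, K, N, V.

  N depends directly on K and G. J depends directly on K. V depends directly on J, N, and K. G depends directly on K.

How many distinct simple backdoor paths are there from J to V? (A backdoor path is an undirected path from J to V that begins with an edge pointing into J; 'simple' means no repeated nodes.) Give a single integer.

3

A backdoor path from J to V is any simple undirected path whose first edge points into J (i.e. leaves J via a parent).
Parents of J: {K}.
Enumerating:
  P1: J <- K -> G -> N -> V
  P2: J <- K -> N -> V
  P3: J <- K -> V
That exhausts the simple backdoor paths. Count: 3.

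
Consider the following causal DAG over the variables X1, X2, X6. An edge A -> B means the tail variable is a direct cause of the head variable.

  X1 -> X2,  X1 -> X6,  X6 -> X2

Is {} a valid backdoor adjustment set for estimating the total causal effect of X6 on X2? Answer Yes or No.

No

Backdoor paths from X6 to X2 (paths whose first edge points into X6):
  P1: X6 <- X1 -> X2
Condition 1 (no descendant of X6 in the set): holds — descendants of X6 are {X2}; none are in {}.
Condition 2 (every backdoor path blocked by {}):
  P1: open — no interior node is in the conditioning set.
{} does not satisfy the backdoor criterion.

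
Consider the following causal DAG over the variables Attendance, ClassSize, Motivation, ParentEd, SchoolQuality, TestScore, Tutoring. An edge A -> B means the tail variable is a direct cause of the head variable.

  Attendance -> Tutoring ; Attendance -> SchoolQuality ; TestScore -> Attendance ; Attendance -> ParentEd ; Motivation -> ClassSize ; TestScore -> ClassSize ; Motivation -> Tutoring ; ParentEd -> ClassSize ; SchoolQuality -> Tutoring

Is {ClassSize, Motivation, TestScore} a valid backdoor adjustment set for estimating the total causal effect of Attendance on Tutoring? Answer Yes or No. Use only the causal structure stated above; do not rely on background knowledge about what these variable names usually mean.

Backdoor paths from Attendance to Tutoring (paths whose first edge points into Attendance):
  P1: Attendance <- TestScore -> ClassSize <- Motivation -> Tutoring
Condition 1 (no descendant of Attendance in the set): FAILS — ClassSize is a descendant of Attendance.
Condition 2 (every backdoor path blocked by {ClassSize, Motivation, TestScore}):
  P1: blocked at fork node TestScore ∈ conditioning set.
{ClassSize, Motivation, TestScore} does not satisfy the backdoor criterion.

No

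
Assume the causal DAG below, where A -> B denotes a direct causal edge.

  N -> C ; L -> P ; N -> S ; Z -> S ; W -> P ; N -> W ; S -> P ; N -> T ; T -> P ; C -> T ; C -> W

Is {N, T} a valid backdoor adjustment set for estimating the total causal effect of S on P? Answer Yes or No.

Yes

Backdoor paths from S to P (paths whose first edge points into S):
  P1: S <- N -> C -> W -> P
  P2: S <- N -> C -> T -> P
  P3: S <- N -> W <- C -> T -> P
  P4: S <- N -> W -> P
  P5: S <- N -> T <- C -> W -> P
  P6: S <- N -> T -> P
Condition 1 (no descendant of S in the set): holds — descendants of S are {P}; none are in {N, T}.
Condition 2 (every backdoor path blocked by {N, T}):
  P1: blocked at fork node N ∈ conditioning set.
  P2: blocked at fork node N ∈ conditioning set.
  P3: blocked at fork node N ∈ conditioning set.
  P4: blocked at fork node N ∈ conditioning set.
  P5: blocked at fork node N ∈ conditioning set.
  P6: blocked at fork node N ∈ conditioning set.
{N, T} satisfies the backdoor criterion.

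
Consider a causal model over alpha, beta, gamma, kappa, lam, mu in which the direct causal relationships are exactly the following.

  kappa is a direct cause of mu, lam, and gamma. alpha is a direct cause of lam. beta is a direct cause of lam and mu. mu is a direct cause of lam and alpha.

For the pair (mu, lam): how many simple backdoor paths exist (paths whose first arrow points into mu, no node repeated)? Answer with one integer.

A backdoor path from mu to lam is any simple undirected path whose first edge points into mu (i.e. leaves mu via a parent).
Parents of mu: {beta, kappa}.
Enumerating:
  P1: mu <- kappa -> lam
  P2: mu <- beta -> lam
That exhausts the simple backdoor paths. Count: 2.

2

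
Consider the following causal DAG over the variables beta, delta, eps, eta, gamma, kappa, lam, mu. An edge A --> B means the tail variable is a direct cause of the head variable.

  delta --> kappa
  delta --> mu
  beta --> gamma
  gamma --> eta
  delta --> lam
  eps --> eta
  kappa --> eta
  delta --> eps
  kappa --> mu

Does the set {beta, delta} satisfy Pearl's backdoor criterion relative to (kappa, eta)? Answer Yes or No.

Yes

Backdoor paths from kappa to eta (paths whose first edge points into kappa):
  P1: kappa <- delta -> eps -> eta
Condition 1 (no descendant of kappa in the set): holds — descendants of kappa are {eta, mu}; none are in {beta, delta}.
Condition 2 (every backdoor path blocked by {beta, delta}):
  P1: blocked at fork node delta ∈ conditioning set.
{beta, delta} satisfies the backdoor criterion.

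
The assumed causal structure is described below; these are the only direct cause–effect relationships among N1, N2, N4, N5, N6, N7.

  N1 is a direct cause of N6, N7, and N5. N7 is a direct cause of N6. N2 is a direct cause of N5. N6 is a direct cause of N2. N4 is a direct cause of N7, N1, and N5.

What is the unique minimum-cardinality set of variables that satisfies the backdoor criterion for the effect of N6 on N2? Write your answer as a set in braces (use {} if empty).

{}

Variables eligible for adjustment (non-descendants of N6, excluding N6 and N2): {N1, N4, N7}.
Backdoor paths from N6 to N2:
  P1: N6 <- N1 <- N4 -> N5 <- N2
  P2: N6 <- N1 -> N7 <- N4 -> N5 <- N2
  P3: N6 <- N1 -> N5 <- N2
  P4: N6 <- N7 <- N4 -> N1 -> N5 <- N2
  P5: N6 <- N7 <- N4 -> N5 <- N2
  P6: N6 <- N7 <- N1 <- N4 -> N5 <- N2
  P7: N6 <- N7 <- N1 -> N5 <- N2
Each backdoor path contains an unconditioned collider, so every path is already blocked with the empty conditioning set:
  P1: blocked at collider N5 (neither it nor any descendant is in the conditioning set).
  P2: blocked at collider N7 (neither it nor any descendant is in the conditioning set).
  P3: blocked at collider N5 (neither it nor any descendant is in the conditioning set).
  P4: blocked at collider N5 (neither it nor any descendant is in the conditioning set).
  P5: blocked at collider N5 (neither it nor any descendant is in the conditioning set).
  P6: blocked at collider N5 (neither it nor any descendant is in the conditioning set).
  P7: blocked at collider N5 (neither it nor any descendant is in the conditioning set).
The empty set is therefore the unique smallest valid set.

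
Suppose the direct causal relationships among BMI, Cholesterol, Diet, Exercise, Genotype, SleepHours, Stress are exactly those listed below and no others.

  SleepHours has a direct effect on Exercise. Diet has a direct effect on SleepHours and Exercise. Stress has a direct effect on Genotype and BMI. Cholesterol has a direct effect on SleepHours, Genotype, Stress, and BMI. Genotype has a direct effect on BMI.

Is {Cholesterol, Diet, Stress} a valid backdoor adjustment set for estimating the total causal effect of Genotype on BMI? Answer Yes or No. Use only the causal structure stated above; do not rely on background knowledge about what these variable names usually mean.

Backdoor paths from Genotype to BMI (paths whose first edge points into Genotype):
  P1: Genotype <- Cholesterol -> Stress -> BMI
  P2: Genotype <- Cholesterol -> BMI
  P3: Genotype <- Stress <- Cholesterol -> BMI
  P4: Genotype <- Stress -> BMI
Condition 1 (no descendant of Genotype in the set): holds — descendants of Genotype are {BMI}; none are in {Cholesterol, Diet, Stress}.
Condition 2 (every backdoor path blocked by {Cholesterol, Diet, Stress}):
  P1: blocked at fork node Cholesterol ∈ conditioning set.
  P2: blocked at fork node Cholesterol ∈ conditioning set.
  P3: blocked at chain node Stress ∈ conditioning set.
  P4: blocked at fork node Stress ∈ conditioning set.
{Cholesterol, Diet, Stress} satisfies the backdoor criterion.

Yes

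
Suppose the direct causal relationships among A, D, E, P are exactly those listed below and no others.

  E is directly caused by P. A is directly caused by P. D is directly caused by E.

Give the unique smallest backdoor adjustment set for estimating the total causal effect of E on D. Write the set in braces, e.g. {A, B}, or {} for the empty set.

Variables eligible for adjustment (non-descendants of E, excluding E and D): {A, P}.
Backdoor paths from E to D:
  (none)
With no backdoor paths the empty set already satisfies the criterion, and it is trivially minimal.

{}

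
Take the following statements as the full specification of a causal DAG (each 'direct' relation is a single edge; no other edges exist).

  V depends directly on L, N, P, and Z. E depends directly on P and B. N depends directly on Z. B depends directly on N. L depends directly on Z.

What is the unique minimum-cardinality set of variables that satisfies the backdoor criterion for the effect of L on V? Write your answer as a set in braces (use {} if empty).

Variables eligible for adjustment (non-descendants of L, excluding L and V): {B, E, N, P, Z}.
Backdoor paths from L to V:
  P1: L <- Z -> N -> B -> E <- P -> V
  P2: L <- Z -> N -> V
  P3: L <- Z -> V
The empty set is not sufficient: P2 (L <- Z -> N -> V) has no collider blocking it and no conditioned non-collider, so it is open.
Try {Z}:
  P1: blocked at fork node Z ∈ conditioning set.
  P2: blocked at fork node Z ∈ conditioning set.
  P3: blocked at fork node Z ∈ conditioning set.
{Z} contains no descendant of L and blocks every backdoor path.
No other singleton works — e.g. {N} leaves P3 open — so {Z} is the unique smallest valid adjustment set.

{Z}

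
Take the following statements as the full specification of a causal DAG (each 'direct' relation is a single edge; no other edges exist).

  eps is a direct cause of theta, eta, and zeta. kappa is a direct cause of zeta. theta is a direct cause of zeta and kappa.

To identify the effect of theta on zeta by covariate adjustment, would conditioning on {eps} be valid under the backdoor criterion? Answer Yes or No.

Yes

Backdoor paths from theta to zeta (paths whose first edge points into theta):
  P1: theta <- eps -> zeta
Condition 1 (no descendant of theta in the set): holds — descendants of theta are {kappa, zeta}; none are in {eps}.
Condition 2 (every backdoor path blocked by {eps}):
  P1: blocked at fork node eps ∈ conditioning set.
{eps} satisfies the backdoor criterion.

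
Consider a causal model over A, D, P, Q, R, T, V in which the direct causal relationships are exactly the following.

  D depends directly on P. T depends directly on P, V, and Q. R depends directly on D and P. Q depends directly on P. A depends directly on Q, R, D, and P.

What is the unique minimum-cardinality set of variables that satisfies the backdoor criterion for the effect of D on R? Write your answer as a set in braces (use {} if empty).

{P}

Variables eligible for adjustment (non-descendants of D, excluding D and R): {P, Q, T, V}.
Backdoor paths from D to R:
  P1: D <- P -> Q -> A <- R
  P2: D <- P -> R
  P3: D <- P -> A <- R
  P4: D <- P -> T <- Q -> A <- R
The empty set is not sufficient: P2 (D <- P -> R) has no collider blocking it and no conditioned non-collider, so it is open.
Try {P}:
  P1: blocked at fork node P ∈ conditioning set.
  P2: blocked at fork node P ∈ conditioning set.
  P3: blocked at fork node P ∈ conditioning set.
  P4: blocked at fork node P ∈ conditioning set.
{P} contains no descendant of D and blocks every backdoor path.
No other singleton works — e.g. {Q} leaves P2 open — so {P} is the unique smallest valid adjustment set.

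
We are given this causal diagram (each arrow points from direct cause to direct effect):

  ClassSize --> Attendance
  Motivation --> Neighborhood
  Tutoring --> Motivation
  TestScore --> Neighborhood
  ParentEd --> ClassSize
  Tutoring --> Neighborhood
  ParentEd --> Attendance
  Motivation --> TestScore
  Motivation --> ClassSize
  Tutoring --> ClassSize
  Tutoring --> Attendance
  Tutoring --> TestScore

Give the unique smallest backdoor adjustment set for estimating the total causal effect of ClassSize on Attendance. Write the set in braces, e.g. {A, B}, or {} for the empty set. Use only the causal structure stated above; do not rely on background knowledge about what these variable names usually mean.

Variables eligible for adjustment (non-descendants of ClassSize, excluding ClassSize and Attendance): {Motivation, Neighborhood, ParentEd, TestScore, Tutoring}.
Backdoor paths from ClassSize to Attendance:
  P1: ClassSize <- Tutoring -> Attendance
  P2: ClassSize <- ParentEd -> Attendance
  P3: ClassSize <- Motivation <- Tutoring -> Attendance
  P4: ClassSize <- Motivation -> TestScore <- Tutoring -> Attendance
  P5: ClassSize <- Motivation -> TestScore -> Neighborhood <- Tutoring -> Attendance
  P6: ClassSize <- Motivation -> Neighborhood <- Tutoring -> Attendance
  P7: ClassSize <- Motivation -> Neighborhood <- TestScore <- Tutoring -> Attendance
The empty set is not sufficient: P1 (ClassSize <- Tutoring -> Attendance) has no collider blocking it and no conditioned non-collider, so it is open.
Try {ParentEd, Tutoring}:
  P1: blocked at fork node Tutoring ∈ conditioning set.
  P2: blocked at fork node ParentEd ∈ conditioning set.
  P3: blocked at fork node Tutoring ∈ conditioning set.
  P4: blocked at collider TestScore (neither it nor any descendant is in the conditioning set).
  P5: blocked at collider Neighborhood (neither it nor any descendant is in the conditioning set).
  P6: blocked at collider Neighborhood (neither it nor any descendant is in the conditioning set).
  P7: blocked at collider Neighborhood (neither it nor any descendant is in the conditioning set).
{ParentEd, Tutoring} contains no descendant of ClassSize and blocks every backdoor path.
Every element of {ParentEd, Tutoring} is needed (dropping ParentEd leaves P2 open; dropping Tutoring leaves P1 open), so no proper subset is valid.
Among all size-2 subsets of the eligible variables, only {ParentEd, Tutoring} blocks every backdoor path, so it is the unique smallest valid adjustment set.

{ParentEd, Tutoring}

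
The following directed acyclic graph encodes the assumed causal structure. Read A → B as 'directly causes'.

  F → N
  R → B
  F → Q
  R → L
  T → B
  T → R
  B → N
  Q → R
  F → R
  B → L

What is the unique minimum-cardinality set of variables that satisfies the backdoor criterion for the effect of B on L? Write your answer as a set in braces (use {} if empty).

Variables eligible for adjustment (non-descendants of B, excluding B and L): {F, Q, R, T}.
Backdoor paths from B to L:
  P1: B <- T -> R -> L
  P2: B <- R -> L
The empty set is not sufficient: P1 (B <- T -> R -> L) has no collider blocking it and no conditioned non-collider, so it is open.
Try {R}:
  P1: blocked at chain node R ∈ conditioning set.
  P2: blocked at fork node R ∈ conditioning set.
{R} contains no descendant of B and blocks every backdoor path.
No other singleton works — e.g. {F} leaves P1 open — so {R} is the unique smallest valid adjustment set.

{R}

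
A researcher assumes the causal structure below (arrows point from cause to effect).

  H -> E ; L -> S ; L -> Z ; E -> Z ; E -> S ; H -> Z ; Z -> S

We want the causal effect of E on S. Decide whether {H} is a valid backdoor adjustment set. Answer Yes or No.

Backdoor paths from E to S (paths whose first edge points into E):
  P1: E <- H -> Z <- L -> S
  P2: E <- H -> Z -> S
Condition 1 (no descendant of E in the set): holds — descendants of E are {S, Z}; none are in {H}.
Condition 2 (every backdoor path blocked by {H}):
  P1: blocked at fork node H ∈ conditioning set.
  P2: blocked at fork node H ∈ conditioning set.
{H} satisfies the backdoor criterion.

Yes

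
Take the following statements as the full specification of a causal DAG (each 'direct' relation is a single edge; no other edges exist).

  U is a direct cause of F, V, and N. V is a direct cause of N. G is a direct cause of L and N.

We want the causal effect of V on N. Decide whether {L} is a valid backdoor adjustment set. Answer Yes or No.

Backdoor paths from V to N (paths whose first edge points into V):
  P1: V <- U -> N
Condition 1 (no descendant of V in the set): holds — descendants of V are {N}; none are in {L}.
Condition 2 (every backdoor path blocked by {L}):
  P1: open — no interior node is in the conditioning set.
{L} does not satisfy the backdoor criterion.

No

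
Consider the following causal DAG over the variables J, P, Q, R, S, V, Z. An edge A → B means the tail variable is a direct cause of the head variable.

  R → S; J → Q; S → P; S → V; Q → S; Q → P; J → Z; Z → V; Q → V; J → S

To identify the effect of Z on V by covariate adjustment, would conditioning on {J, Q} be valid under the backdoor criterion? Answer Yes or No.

Backdoor paths from Z to V (paths whose first edge points into Z):
  P1: Z <- J -> Q -> S -> V
  P2: Z <- J -> Q -> P <- S -> V
  P3: Z <- J -> Q -> V
  P4: Z <- J -> S <- Q -> V
  P5: Z <- J -> S -> P <- Q -> V
  P6: Z <- J -> S -> V
Condition 1 (no descendant of Z in the set): holds — descendants of Z are {V}; none are in {J, Q}.
Condition 2 (every backdoor path blocked by {J, Q}):
  P1: blocked at fork node J ∈ conditioning set.
  P2: blocked at fork node J ∈ conditioning set.
  P3: blocked at fork node J ∈ conditioning set.
  P4: blocked at fork node J ∈ conditioning set.
  P5: blocked at fork node J ∈ conditioning set.
  P6: blocked at fork node J ∈ conditioning set.
{J, Q} satisfies the backdoor criterion.

Yes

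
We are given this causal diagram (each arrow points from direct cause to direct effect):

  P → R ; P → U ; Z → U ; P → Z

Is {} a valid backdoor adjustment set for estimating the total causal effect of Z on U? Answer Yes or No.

No

Backdoor paths from Z to U (paths whose first edge points into Z):
  P1: Z <- P -> U
Condition 1 (no descendant of Z in the set): holds — descendants of Z are {U}; none are in {}.
Condition 2 (every backdoor path blocked by {}):
  P1: open — no interior node is in the conditioning set.
{} does not satisfy the backdoor criterion.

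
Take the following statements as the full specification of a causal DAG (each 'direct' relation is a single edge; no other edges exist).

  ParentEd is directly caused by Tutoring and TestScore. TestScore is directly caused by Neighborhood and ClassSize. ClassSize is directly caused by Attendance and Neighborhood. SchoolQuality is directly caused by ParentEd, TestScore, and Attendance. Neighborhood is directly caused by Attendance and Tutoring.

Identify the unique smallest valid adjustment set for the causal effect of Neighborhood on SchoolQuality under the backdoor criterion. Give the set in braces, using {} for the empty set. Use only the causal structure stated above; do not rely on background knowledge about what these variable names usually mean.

Variables eligible for adjustment (non-descendants of Neighborhood, excluding Neighborhood and SchoolQuality): {Attendance, Tutoring}.
Backdoor paths from Neighborhood to SchoolQuality:
  P1: Neighborhood <- Tutoring -> ParentEd <- TestScore <- ClassSize <- Attendance -> SchoolQuality
  P2: Neighborhood <- Tutoring -> ParentEd <- TestScore -> SchoolQuality
  P3: Neighborhood <- Tutoring -> ParentEd -> SchoolQuality
  P4: Neighborhood <- Attendance -> ClassSize -> TestScore -> ParentEd -> SchoolQuality
  P5: Neighborhood <- Attendance -> ClassSize -> TestScore -> SchoolQuality
  P6: Neighborhood <- Attendance -> SchoolQuality
The empty set is not sufficient: P3 (Neighborhood <- Tutoring -> ParentEd -> SchoolQuality) has no collider blocking it and no conditioned non-collider, so it is open.
Try {Attendance, Tutoring}:
  P1: blocked at fork node Tutoring ∈ conditioning set.
  P2: blocked at fork node Tutoring ∈ conditioning set.
  P3: blocked at fork node Tutoring ∈ conditioning set.
  P4: blocked at fork node Attendance ∈ conditioning set.
  P5: blocked at fork node Attendance ∈ conditioning set.
  P6: blocked at fork node Attendance ∈ conditioning set.
{Attendance, Tutoring} contains no descendant of Neighborhood and blocks every backdoor path.
Every element of {Attendance, Tutoring} is needed (dropping Attendance leaves P4 open; dropping Tutoring leaves P3 open), so no proper subset is valid.
Among all size-2 subsets of the eligible variables, only {Attendance, Tutoring} blocks every backdoor path, so it is the unique smallest valid adjustment set.

{Attendance, Tutoring}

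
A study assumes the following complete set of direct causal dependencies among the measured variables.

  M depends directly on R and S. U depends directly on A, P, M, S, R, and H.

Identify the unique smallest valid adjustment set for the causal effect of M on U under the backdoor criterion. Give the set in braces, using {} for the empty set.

{R, S}

Variables eligible for adjustment (non-descendants of M, excluding M and U): {A, H, P, R, S}.
Backdoor paths from M to U:
  P1: M <- R -> U
  P2: M <- S -> U
The empty set is not sufficient: P1 (M <- R -> U) has no collider blocking it and no conditioned non-collider, so it is open.
Try {R, S}:
  P1: blocked at fork node R ∈ conditioning set.
  P2: blocked at fork node S ∈ conditioning set.
{R, S} contains no descendant of M and blocks every backdoor path.
Every element of {R, S} is needed (dropping R leaves P1 open; dropping S leaves P2 open), so no proper subset is valid.
Among all size-2 subsets of the eligible variables, only {R, S} blocks every backdoor path, so it is the unique smallest valid adjustment set.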